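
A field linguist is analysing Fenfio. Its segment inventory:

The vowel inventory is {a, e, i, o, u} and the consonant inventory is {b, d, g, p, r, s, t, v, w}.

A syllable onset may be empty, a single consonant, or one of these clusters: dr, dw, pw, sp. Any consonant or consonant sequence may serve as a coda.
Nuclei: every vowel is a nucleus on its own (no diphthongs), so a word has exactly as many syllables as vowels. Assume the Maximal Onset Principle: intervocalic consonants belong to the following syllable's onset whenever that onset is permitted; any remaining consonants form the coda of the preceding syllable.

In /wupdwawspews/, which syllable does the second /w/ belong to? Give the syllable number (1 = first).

2

The vowels are u, a, e — 3 nuclei, so 3 syllables.
V1 /u/ – V2 /a/: cluster /pdw/ — the longest permitted-onset suffix is /dw/; onset = /dw/, preceding coda = /p/.
V2 /a/ – V3 /e/: /wsp/ — longest licit onset from the right is /sp/, leaving /w/ as coda.
Result: wup.dwaw.spews.
The second /w/ is in the onset of syllable 2 (/dwaw/).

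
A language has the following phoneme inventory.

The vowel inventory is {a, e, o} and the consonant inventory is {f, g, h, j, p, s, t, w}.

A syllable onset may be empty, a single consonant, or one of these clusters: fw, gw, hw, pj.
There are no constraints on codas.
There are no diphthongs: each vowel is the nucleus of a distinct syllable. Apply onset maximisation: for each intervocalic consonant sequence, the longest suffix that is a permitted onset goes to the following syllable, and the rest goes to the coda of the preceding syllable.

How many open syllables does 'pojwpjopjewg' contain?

The vowels are o, o, e — 3 nuclei, so 3 syllables.
V1 /o/ – V2 /o/: /jwpj/ splits as /jw/ + /pj/ (/pj/ is the longest suffix that is a licit onset).
V2 /o/ – V3 /e/: /pj/ is a licit onset in full, so it all attaches to the next syllable.
Result: pojw.pjo.pjewg.
Classifying each syllable: /pojw/ (closed), /pjo/ (open), /pjewg/ (closed).
Open syllables: 1.

1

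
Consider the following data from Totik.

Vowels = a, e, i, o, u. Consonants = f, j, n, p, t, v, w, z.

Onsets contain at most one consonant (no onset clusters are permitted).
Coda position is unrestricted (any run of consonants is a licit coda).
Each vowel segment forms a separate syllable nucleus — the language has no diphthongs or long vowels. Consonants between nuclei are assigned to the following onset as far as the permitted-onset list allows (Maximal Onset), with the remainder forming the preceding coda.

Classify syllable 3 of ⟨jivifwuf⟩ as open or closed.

Nuclei (vowels): i, i, u → 3 syllables.
/i…i/ gap (V1→V2): /v/ → onset of the next syllable (single consonants are always licit onsets).
/i…u/ gap (V2→V3): cluster /fw/ — the longest permitted-onset suffix is /w/; onset = /w/, preceding coda = /f/.
So the parse is ji.vif.wuf.
Syllable 3 is /wuf/ with coda /f/, so it is closed.

closed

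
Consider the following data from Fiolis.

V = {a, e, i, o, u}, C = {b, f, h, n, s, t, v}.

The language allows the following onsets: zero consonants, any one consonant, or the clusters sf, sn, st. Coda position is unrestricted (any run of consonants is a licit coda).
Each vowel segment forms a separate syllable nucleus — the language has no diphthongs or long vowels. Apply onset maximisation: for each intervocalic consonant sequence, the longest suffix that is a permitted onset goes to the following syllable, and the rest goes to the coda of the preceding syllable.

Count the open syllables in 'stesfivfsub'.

1

Nuclei (vowels): e, i, u → 3 syllables.
Between /e/ (V1) and /i/ (V2): /sf/ is a licit onset in full, so it all attaches to the next syllable.
Between /i/ (V2) and /u/ (V3): cluster /vfs/ — the longest permitted-onset suffix is /s/; onset = /s/, preceding coda = /vf/.
Result: ste.sfivf.sub.
Classifying each syllable: /ste/ (open), /sfivf/ (closed), /sub/ (closed).
Open syllables: 1.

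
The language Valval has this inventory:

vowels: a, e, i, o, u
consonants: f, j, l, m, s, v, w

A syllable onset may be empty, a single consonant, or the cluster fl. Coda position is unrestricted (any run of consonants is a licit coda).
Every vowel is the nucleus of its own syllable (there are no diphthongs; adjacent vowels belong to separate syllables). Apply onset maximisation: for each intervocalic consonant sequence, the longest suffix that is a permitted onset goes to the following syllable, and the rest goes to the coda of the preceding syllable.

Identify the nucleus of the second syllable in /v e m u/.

u

Nuclei (vowels): e, u → 2 syllables.
The second nucleus (vowel 2 from the left) is /u/.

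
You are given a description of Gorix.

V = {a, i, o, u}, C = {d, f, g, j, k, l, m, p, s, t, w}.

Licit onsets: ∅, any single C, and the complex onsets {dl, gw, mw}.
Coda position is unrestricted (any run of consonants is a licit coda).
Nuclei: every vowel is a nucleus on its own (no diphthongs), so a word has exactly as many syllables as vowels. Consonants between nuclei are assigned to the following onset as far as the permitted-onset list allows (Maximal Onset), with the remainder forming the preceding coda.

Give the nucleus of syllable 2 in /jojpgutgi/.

u

Vowels present: o, u, i; each is a nucleus, giving 3 syllables.
The second nucleus (vowel 2 from the left) is /u/.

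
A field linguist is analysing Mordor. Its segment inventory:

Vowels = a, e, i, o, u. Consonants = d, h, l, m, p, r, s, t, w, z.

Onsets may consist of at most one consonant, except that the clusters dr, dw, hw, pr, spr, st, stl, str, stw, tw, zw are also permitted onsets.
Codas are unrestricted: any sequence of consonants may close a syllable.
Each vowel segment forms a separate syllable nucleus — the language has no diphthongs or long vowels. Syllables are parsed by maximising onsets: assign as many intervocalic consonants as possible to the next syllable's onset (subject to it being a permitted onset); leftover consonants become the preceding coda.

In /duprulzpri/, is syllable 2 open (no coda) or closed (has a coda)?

closed

Nuclei (vowels): u, u, i → 3 syllables.
/u…u/ gap (V1→V2): /pr/ — entire cluster is a permitted onset → onset /pr/, coda ∅.
/u…i/ gap (V2→V3): /lzpr/ — longest licit onset from the right is /pr/, leaving /lz/ as coda.
Result: du.prulz.pri.
Syllable 2 is /prulz/ with coda /lz/, so it is closed.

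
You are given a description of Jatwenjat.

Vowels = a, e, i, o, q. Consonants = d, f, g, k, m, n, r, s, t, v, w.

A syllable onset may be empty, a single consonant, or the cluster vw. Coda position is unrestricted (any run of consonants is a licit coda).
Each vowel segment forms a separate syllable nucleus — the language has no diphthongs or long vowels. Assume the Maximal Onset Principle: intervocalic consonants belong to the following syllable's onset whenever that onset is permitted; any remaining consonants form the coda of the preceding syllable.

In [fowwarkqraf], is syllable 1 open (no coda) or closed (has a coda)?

closed

The vowels are o, a, q, a — 4 nuclei, so 4 syllables.
/o…a/ gap (V1→V2): /ww/; trying suffixes from longest down, /w/ is the first permitted one, so coda /w/ | onset /w/.
/a…q/ gap (V2→V3): /rk/ — longest licit onset from the right is /k/, leaving /r/ as coda.
/q…a/ gap (V3→V4): /r/ → onset of the next syllable (single consonants are always licit onsets).
So the parse is fow.war.kq.raf.
Syllable 1 is /fow/ with coda /w/, so it is closed.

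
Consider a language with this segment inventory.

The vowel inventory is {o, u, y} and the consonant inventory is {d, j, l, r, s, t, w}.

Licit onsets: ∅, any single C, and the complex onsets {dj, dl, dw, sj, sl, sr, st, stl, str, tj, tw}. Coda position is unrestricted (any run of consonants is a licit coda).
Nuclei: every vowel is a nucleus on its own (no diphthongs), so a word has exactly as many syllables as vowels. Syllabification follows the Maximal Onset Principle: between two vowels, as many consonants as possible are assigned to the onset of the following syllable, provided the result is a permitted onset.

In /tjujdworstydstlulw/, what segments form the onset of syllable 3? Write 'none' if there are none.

Vowels present: u, o, y, u; each is a nucleus, giving 4 syllables.
/u…o/ gap (V1→V2): /jdw/; trying suffixes from longest down, /dw/ is the first permitted one, so coda /j/ | onset /dw/.
/o…y/ gap (V2→V3): /rst/ — longest licit onset from the right is /st/, leaving /r/ as coda.
/y…u/ gap (V3→V4): /dstl/ splits as /d/ + /stl/ (/stl/ is the longest suffix that is a licit onset).
Putting it together: tjuj.dwor.styd.stlulw.
Syllable 3 is /styd/: onset /st/, nucleus /y/, coda /d/.

st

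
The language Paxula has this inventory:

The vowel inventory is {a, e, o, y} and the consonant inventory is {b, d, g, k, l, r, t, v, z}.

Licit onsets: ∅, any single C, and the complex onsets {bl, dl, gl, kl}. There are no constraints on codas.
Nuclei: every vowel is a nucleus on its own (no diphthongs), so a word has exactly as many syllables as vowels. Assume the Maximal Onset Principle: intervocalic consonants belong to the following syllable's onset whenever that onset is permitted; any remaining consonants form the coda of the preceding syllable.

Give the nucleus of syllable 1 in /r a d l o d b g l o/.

a

The vowels are a, o, o — 3 nuclei, so 3 syllables.
The first nucleus (vowel 1 from the left) is /a/.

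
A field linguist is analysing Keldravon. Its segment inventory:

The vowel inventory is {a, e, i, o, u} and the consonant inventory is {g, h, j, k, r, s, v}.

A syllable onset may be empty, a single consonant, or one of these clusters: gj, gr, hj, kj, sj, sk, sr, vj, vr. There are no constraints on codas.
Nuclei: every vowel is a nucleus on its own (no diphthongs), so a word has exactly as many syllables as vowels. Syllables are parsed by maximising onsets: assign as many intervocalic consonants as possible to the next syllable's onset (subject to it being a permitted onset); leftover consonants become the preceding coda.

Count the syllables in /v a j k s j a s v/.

Nuclei (vowels): a, a → 2 syllables.

2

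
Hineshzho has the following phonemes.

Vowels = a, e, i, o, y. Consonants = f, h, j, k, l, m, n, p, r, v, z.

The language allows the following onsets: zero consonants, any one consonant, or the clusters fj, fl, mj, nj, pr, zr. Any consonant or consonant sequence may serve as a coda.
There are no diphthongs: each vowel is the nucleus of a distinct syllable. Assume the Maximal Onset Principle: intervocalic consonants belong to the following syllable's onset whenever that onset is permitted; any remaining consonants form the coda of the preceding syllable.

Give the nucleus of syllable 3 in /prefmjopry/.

y

The vowels are e, o, y — 3 nuclei, so 3 syllables.
The third nucleus (vowel 3 from the left) is /y/.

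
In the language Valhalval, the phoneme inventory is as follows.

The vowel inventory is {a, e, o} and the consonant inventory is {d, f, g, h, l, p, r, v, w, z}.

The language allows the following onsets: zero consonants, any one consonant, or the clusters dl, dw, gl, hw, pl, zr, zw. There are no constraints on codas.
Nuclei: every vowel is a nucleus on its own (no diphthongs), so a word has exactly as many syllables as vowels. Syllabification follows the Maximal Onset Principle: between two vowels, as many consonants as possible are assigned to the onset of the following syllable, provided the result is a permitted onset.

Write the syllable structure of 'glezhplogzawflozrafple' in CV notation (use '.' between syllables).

The vowels are e, o, a, o, a, e — 6 nuclei, so 6 syllables.
σ1/σ2 boundary: /zhpl/ splits as /zh/ + /pl/ (/pl/ is the longest suffix that is a licit onset).
σ2/σ3 boundary: /gz/ splits as /g/ + /z/ (/z/ is the longest suffix that is a licit onset).
σ3/σ4 boundary: /wfl/ splits as /wf/ + /l/ (/l/ is the longest suffix that is a licit onset).
σ4/σ5 boundary: cluster /zr/ — /zr/ is itself a permitted onset, so the whole cluster goes right; preceding coda = ∅.
σ5/σ6 boundary: /fpl/ splits as /f/ + /pl/ (/pl/ is the longest suffix that is a licit onset).
Putting it together: glezh.plog.zawf.lo.zraf.ple.
Mapping each syllable to C/V: /glezh/ → CCVCC, /plog/ → CCVC, /zawf/ → CVCC, /lo/ → CV, /zraf/ → CCVC, /ple/ → CCV.

CCVCC.CCVC.CVCC.CV.CCVC.CCV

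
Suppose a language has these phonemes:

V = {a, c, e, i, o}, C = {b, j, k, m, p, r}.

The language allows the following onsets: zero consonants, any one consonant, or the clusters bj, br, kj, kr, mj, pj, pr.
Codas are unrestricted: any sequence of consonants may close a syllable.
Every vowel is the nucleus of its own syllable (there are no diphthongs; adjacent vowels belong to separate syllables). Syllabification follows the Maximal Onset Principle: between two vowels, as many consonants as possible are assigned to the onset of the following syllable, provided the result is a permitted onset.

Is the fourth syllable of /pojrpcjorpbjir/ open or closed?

closed

Vowels present: o, c, o, i; each is a nucleus, giving 4 syllables.
σ1/σ2 boundary: cluster /jrp/ — the longest permitted-onset suffix is /p/; onset = /p/, preceding coda = /jr/.
σ2/σ3 boundary: just /j/ — single C goes to the following onset.
σ3/σ4 boundary: cluster /rpbj/ — the longest permitted-onset suffix is /bj/; onset = /bj/, preceding coda = /rp/.
Syllabification: pojr.pc.jorp.bjir.
Syllable 4 is /bjir/ with coda /r/, so it is closed.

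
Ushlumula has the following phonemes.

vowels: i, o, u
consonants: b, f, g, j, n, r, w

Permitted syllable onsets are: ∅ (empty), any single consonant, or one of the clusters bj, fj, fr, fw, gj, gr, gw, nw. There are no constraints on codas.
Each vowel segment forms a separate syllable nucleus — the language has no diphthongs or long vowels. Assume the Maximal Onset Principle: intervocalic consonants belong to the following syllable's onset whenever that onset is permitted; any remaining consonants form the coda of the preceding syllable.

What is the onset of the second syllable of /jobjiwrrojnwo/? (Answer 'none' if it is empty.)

Vowels present: o, i, o, o; each is a nucleus, giving 4 syllables.
σ1/σ2 boundary: /bj/ — entire cluster is a permitted onset → onset /bj/, coda ∅.
σ2/σ3 boundary: /wrr/; trying suffixes from longest down, /r/ is the first permitted one, so coda /wr/ | onset /r/.
σ3/σ4 boundary: /jnw/; trying suffixes from longest down, /nw/ is the first permitted one, so coda /j/ | onset /nw/.
Putting it together: jo.bjiwr.roj.nwo.
Syllable 2 is /bjiwr/: onset /bj/, nucleus /i/, coda /wr/.

bj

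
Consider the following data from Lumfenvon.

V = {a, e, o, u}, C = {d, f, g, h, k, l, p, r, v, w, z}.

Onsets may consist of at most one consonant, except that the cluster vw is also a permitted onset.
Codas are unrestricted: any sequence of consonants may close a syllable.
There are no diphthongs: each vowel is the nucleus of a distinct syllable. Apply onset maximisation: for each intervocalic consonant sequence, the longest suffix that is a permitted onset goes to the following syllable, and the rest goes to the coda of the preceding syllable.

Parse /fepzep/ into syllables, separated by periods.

fep.zep

Vowels present: e, e; each is a nucleus, giving 2 syllables.
/e…e/ gap (V1→V2): /pz/; trying suffixes from longest down, /z/ is the first permitted one, so coda /p/ | onset /z/.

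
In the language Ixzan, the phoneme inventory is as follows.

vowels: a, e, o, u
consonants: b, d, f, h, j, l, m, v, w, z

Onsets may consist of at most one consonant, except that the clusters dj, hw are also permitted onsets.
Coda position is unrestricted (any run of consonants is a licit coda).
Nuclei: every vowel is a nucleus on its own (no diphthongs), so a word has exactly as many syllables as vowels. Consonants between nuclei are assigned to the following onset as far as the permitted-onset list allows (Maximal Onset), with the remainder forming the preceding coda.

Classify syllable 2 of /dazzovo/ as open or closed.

open

The vowels are a, o, o — 3 nuclei, so 3 syllables.
/a…o/ gap (V1→V2): /zz/ splits as /z/ + /z/ (/z/ is the longest suffix that is a licit onset).
/o…o/ gap (V2→V3): /v/ is a single consonant, so it becomes the next onset.
Syllabification: daz.zo.vo.
Syllable 2 is /zo/; it ends in its nucleus with no coda, so it is open.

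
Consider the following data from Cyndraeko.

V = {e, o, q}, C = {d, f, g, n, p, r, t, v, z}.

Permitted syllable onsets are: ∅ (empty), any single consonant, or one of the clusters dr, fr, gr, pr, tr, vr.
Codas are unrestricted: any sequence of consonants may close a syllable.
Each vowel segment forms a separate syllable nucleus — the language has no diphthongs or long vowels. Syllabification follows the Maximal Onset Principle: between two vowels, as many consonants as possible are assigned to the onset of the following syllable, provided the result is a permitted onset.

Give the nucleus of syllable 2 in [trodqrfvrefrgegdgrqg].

q

Nuclei (vowels): o, q, e, e, q → 5 syllables.
The second nucleus (vowel 2 from the left) is /q/.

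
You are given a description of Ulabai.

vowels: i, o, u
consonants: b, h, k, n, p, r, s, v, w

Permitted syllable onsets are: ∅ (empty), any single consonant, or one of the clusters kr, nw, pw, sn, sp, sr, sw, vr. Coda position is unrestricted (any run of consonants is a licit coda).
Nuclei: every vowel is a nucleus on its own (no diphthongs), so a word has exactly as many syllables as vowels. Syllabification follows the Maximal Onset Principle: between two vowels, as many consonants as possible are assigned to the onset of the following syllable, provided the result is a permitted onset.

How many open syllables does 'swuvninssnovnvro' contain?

1

Nuclei (vowels): u, i, o, o → 4 syllables.
V1 /u/ – V2 /i/: cluster /vn/ — the longest permitted-onset suffix is /n/; onset = /n/, preceding coda = /v/.
V2 /i/ – V3 /o/: cluster /nssn/ — the longest permitted-onset suffix is /sn/; onset = /sn/, preceding coda = /ns/.
V3 /o/ – V4 /o/: /vnvr/ — longest licit onset from the right is /vr/, leaving /vn/ as coda.
So the parse is swuv.nins.snovn.vro.
Classifying each syllable: /swuv/ (closed), /nins/ (closed), /snovn/ (closed), /vro/ (open).
Open syllables: 1.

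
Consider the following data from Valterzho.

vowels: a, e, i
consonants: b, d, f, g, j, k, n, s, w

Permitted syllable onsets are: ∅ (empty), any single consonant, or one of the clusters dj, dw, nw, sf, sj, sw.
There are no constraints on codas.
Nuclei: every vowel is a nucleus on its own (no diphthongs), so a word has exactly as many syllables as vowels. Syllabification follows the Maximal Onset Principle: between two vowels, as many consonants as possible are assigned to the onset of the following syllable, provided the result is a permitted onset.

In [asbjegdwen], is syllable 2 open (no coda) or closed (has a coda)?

closed

The vowels are a, e, e — 3 nuclei, so 3 syllables.
V1 /a/ – V2 /e/: /sbj/; trying suffixes from longest down, /j/ is the first permitted one, so coda /sb/ | onset /j/.
V2 /e/ – V3 /e/: cluster /gdw/ — the longest permitted-onset suffix is /dw/; onset = /dw/, preceding coda = /g/.
So the parse is asb.jeg.dwen.
Syllable 2 is /jeg/ with coda /g/, so it is closed.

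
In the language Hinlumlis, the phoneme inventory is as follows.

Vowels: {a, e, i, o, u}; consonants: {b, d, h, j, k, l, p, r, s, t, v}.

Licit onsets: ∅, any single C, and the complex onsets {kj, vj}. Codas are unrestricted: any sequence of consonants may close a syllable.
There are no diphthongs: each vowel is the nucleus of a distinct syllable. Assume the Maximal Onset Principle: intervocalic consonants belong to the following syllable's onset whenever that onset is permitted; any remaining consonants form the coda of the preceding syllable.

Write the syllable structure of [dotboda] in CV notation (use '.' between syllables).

The vowels are o, o, a — 3 nuclei, so 3 syllables.
/o…o/ gap (V1→V2): /tb/ — longest licit onset from the right is /b/, leaving /t/ as coda.
/o…a/ gap (V2→V3): /d/ → onset of the next syllable (single consonants are always licit onsets).
So the parse is dot.bo.da.
Mapping each syllable to C/V: /dot/ → CVC, /bo/ → CV, /da/ → CV.

CVC.CV.CV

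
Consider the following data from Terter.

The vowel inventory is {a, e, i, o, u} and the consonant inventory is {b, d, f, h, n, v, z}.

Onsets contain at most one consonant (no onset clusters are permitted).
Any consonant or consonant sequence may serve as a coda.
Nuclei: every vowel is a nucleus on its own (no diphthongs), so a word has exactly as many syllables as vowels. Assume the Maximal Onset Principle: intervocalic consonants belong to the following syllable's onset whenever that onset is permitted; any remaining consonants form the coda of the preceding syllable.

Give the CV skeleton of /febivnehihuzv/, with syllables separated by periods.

Vowels present: e, i, e, i, u; each is a nucleus, giving 5 syllables.
Between /e/ (V1) and /i/ (V2): /b/ is a single consonant, so it becomes the next onset.
Between /i/ (V2) and /e/ (V3): /vn/; trying suffixes from longest down, /n/ is the first permitted one, so coda /v/ | onset /n/.
Between /e/ (V3) and /i/ (V4): /h/ is a single consonant, so it becomes the next onset.
Between /i/ (V4) and /u/ (V5): /h/ is a single consonant, so it becomes the next onset.
Syllabification: fe.biv.ne.hi.huzv.
Mapping each syllable to C/V: /fe/ → CV, /biv/ → CVC, /ne/ → CV, /hi/ → CV, /huzv/ → CVCC.

CV.CVC.CV.CV.CVCC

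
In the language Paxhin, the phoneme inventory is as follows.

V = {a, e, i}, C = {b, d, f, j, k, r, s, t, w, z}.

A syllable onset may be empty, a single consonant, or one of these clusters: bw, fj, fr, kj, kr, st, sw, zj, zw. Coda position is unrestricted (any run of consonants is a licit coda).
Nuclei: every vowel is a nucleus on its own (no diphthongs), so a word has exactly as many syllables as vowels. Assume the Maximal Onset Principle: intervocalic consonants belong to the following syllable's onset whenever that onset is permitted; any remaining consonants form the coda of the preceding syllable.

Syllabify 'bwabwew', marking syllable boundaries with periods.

Nuclei (vowels): a, e → 2 syllables.
σ1/σ2 boundary: /bw/ is a licit onset in full, so it all attaches to the next syllable.

bwa.bwew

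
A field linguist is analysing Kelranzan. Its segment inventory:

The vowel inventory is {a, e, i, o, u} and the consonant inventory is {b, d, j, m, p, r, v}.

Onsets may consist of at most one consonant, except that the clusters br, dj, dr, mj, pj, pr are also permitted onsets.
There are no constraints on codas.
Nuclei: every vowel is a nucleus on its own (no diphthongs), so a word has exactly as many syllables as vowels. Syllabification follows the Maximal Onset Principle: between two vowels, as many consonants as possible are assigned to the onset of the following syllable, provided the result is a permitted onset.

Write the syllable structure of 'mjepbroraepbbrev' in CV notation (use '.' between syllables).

Nuclei (vowels): e, o, a, e, e → 5 syllables.
V1 /e/ – V2 /o/: /pbr/ — longest licit onset from the right is /br/, leaving /p/ as coda.
V2 /o/ – V3 /a/: just /r/ — single C goes to the following onset.
V3 /a/ – V4 /e/: nothing intervenes; syllable break is V.V.
V4 /e/ – V5 /e/: /pbbr/ — longest licit onset from the right is /br/, leaving /pb/ as coda.
Syllabification: mjep.bro.ra.epb.brev.
Mapping each syllable to C/V: /mjep/ → CCVC, /bro/ → CCV, /ra/ → CV, /epb/ → VCC, /brev/ → CCVC.

CCVC.CCV.CV.VCC.CCVC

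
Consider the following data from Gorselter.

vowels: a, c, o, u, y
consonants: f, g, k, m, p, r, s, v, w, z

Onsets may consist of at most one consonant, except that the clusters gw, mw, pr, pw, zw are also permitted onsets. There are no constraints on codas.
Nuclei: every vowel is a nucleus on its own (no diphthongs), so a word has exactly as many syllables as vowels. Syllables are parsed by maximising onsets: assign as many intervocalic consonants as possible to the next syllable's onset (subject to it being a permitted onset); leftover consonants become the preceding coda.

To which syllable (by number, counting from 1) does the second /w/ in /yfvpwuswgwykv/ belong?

2

The vowels are y, u, y — 3 nuclei, so 3 syllables.
V1 /y/ – V2 /u/: /fvpw/ splits as /fv/ + /pw/ (/pw/ is the longest suffix that is a licit onset).
V2 /u/ – V3 /y/: /swgw/ — longest licit onset from the right is /gw/, leaving /sw/ as coda.
Syllabification: yfv.pwusw.gwykv.
The second /w/ is in the coda of syllable 2 (/pwusw/).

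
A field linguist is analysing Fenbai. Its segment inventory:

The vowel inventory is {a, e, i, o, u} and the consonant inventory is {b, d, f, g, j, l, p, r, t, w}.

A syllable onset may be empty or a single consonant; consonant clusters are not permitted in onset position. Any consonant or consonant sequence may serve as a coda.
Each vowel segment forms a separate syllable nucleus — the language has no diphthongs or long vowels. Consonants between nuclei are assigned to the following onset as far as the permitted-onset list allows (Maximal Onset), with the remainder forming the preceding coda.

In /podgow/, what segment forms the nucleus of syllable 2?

The vowels are o, o — 2 nuclei, so 2 syllables.
The second nucleus (vowel 2 from the left) is /o/.

o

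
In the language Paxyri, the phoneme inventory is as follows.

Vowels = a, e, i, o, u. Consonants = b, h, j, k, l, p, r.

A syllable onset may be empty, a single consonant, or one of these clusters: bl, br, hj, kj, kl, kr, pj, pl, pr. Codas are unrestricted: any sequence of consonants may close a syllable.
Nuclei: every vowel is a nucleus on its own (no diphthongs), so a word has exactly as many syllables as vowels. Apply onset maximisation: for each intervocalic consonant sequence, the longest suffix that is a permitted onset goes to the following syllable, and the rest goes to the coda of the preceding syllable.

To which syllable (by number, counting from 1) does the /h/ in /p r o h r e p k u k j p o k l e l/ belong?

1

Vowels present: o, e, u, o, e; each is a nucleus, giving 5 syllables.
σ1/σ2 boundary: /hr/; trying suffixes from longest down, /r/ is the first permitted one, so coda /h/ | onset /r/.
σ2/σ3 boundary: /pk/ — longest licit onset from the right is /k/, leaving /p/ as coda.
σ3/σ4 boundary: /kjp/ — longest licit onset from the right is /p/, leaving /kj/ as coda.
σ4/σ5 boundary: /kl/ — entire cluster is a permitted onset → onset /kl/, coda ∅.
Putting it together: proh.rep.kukj.po.klel.
The /h/ is in the coda of syllable 1 (/proh/).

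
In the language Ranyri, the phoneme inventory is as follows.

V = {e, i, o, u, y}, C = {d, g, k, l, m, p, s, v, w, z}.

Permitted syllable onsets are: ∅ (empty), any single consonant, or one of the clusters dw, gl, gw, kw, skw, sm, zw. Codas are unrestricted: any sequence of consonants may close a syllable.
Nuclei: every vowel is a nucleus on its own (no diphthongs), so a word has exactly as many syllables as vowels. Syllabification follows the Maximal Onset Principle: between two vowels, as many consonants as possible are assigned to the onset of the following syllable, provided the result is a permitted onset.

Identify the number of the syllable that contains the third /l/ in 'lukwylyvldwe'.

3

The vowels are u, y, y, e — 4 nuclei, so 4 syllables.
σ1/σ2 boundary: cluster /kw/ — /kw/ is itself a permitted onset, so the whole cluster goes right; preceding coda = ∅.
σ2/σ3 boundary: /l/ is a single consonant, so it becomes the next onset.
σ3/σ4 boundary: /vldw/; trying suffixes from longest down, /dw/ is the first permitted one, so coda /vl/ | onset /dw/.
So the parse is lu.kwy.lyvl.dwe.
The third /l/ is in the coda of syllable 3 (/lyvl/).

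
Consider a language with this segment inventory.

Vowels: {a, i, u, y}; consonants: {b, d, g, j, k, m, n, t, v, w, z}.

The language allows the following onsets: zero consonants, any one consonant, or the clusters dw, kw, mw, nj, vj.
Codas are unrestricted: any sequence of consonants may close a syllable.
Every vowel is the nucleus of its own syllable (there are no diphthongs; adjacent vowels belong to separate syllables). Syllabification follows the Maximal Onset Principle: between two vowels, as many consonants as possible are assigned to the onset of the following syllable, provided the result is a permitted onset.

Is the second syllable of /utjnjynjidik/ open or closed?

Vowels present: u, y, i, i; each is a nucleus, giving 4 syllables.
σ1/σ2 boundary: /tjnj/ splits as /tj/ + /nj/ (/nj/ is the longest suffix that is a licit onset).
σ2/σ3 boundary: /nj/ — entire cluster is a permitted onset → onset /nj/, coda ∅.
σ3/σ4 boundary: /d/ → onset of the next syllable (single consonants are always licit onsets).
Syllabification: utj.njy.nji.dik.
Syllable 2 is /njy/; it ends in its nucleus with no coda, so it is open.

open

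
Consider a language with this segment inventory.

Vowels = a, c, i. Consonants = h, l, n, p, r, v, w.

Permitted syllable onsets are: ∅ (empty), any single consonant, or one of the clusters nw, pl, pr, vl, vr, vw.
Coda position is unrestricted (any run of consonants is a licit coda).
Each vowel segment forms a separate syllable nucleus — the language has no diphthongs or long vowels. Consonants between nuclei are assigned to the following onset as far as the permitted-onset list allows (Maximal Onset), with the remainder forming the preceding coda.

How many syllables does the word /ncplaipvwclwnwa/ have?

5

The vowels are c, a, i, c, a — 5 nuclei, so 5 syllables.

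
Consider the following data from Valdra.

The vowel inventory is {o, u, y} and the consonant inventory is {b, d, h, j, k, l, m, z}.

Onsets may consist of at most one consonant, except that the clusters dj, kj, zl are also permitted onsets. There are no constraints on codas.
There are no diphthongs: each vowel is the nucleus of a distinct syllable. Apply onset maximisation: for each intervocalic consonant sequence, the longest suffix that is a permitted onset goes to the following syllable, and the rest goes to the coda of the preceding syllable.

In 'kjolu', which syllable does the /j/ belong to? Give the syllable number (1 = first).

Nuclei (vowels): o, u → 2 syllables.
V1 /o/ – V2 /u/: /l/ is a single consonant, so it becomes the next onset.
So the parse is kjo.lu.
The /j/ is in the onset of syllable 1 (/kjo/).

1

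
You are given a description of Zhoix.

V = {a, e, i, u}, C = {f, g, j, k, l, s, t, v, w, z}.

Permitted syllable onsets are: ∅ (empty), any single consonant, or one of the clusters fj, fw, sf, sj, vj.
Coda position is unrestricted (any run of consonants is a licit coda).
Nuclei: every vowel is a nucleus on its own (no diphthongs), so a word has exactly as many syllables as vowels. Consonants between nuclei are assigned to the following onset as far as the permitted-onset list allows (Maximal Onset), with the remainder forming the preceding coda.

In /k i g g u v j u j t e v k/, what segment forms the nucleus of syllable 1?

Vowels present: i, u, u, e; each is a nucleus, giving 4 syllables.
The first nucleus (vowel 1 from the left) is /i/.

i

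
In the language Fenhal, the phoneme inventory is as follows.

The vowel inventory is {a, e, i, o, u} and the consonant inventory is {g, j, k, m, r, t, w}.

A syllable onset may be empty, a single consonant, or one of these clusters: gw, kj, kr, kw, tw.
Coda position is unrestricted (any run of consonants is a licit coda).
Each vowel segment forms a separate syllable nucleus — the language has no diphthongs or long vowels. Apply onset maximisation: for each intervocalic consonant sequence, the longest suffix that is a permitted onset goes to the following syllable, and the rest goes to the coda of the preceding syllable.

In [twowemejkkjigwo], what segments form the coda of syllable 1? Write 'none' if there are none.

Nuclei (vowels): o, e, e, i, o → 5 syllables.
Between /o/ (V1) and /e/ (V2): /w/ → onset of the next syllable (single consonants are always licit onsets).
Between /e/ (V2) and /e/ (V3): /m/ → onset of the next syllable (single consonants are always licit onsets).
Between /e/ (V3) and /i/ (V4): /jkkj/ splits as /jk/ + /kj/ (/kj/ is the longest suffix that is a licit onset).
Between /i/ (V4) and /o/ (V5): /gw/ — entire cluster is a permitted onset → onset /gw/, coda ∅.
Result: two.we.mejk.kji.gwo.
Syllable 1 is /two/: onset /tw/, nucleus /o/, coda ∅.

none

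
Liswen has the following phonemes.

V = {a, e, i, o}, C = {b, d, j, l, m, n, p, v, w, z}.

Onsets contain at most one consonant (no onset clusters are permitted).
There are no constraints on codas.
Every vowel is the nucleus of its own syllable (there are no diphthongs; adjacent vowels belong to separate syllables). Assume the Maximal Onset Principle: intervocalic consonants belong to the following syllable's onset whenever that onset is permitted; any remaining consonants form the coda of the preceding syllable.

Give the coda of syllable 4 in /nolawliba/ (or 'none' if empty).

Vowels present: o, a, i, a; each is a nucleus, giving 4 syllables.
/o…a/ gap (V1→V2): /l/ → onset of the next syllable (single consonants are always licit onsets).
/a…i/ gap (V2→V3): /wl/ splits as /w/ + /l/ (/l/ is the longest suffix that is a licit onset).
/i…a/ gap (V3→V4): /b/ → onset of the next syllable (single consonants are always licit onsets).
Putting it together: no.law.li.ba.
Syllable 4 is /ba/: onset /b/, nucleus /a/, coda ∅.

none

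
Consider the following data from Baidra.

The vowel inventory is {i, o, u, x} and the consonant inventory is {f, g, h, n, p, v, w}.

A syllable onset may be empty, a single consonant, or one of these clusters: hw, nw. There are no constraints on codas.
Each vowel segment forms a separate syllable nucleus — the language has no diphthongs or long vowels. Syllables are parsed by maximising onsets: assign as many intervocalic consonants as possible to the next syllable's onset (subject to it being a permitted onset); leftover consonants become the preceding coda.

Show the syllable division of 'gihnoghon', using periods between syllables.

Nuclei (vowels): i, o, o → 3 syllables.
Between /i/ (V1) and /o/ (V2): /hn/; trying suffixes from longest down, /n/ is the first permitted one, so coda /h/ | onset /n/.
Between /o/ (V2) and /o/ (V3): /gh/ — longest licit onset from the right is /h/, leaving /g/ as coda.

gih.nog.hon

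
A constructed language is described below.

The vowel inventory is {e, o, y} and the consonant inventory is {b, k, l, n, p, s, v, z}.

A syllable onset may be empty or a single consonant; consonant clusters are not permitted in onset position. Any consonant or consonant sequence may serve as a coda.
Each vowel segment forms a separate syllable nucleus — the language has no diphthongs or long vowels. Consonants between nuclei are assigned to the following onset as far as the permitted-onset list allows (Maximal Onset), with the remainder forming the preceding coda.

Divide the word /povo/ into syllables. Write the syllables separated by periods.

Vowels present: o, o; each is a nucleus, giving 2 syllables.
/o…o/ gap (V1→V2): just /v/ — single C goes to the following onset.

po.vo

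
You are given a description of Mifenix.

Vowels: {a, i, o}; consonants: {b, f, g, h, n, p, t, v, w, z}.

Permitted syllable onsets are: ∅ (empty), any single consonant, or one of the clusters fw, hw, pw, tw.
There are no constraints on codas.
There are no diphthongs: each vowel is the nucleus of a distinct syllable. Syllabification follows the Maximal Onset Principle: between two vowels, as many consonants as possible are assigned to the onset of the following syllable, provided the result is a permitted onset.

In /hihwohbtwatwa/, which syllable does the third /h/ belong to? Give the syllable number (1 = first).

2

Vowels present: i, o, a, a; each is a nucleus, giving 4 syllables.
σ1/σ2 boundary: /hw/ — entire cluster is a permitted onset → onset /hw/, coda ∅.
σ2/σ3 boundary: /hbtw/ — longest licit onset from the right is /tw/, leaving /hb/ as coda.
σ3/σ4 boundary: /tw/ is a licit onset in full, so it all attaches to the next syllable.
So the parse is hi.hwohb.twa.twa.
The third /h/ is in the coda of syllable 2 (/hwohb/).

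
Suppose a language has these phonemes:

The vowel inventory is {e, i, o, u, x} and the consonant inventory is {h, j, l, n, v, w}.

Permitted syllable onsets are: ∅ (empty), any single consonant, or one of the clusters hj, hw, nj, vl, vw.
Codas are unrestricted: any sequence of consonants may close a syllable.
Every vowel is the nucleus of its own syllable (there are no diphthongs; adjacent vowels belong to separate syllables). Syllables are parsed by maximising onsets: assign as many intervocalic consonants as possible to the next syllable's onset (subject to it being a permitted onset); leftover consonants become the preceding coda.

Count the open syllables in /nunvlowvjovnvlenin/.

1

The vowels are u, o, o, e, i — 5 nuclei, so 5 syllables.
Between /u/ (V1) and /o/ (V2): /nvl/ — longest licit onset from the right is /vl/, leaving /n/ as coda.
Between /o/ (V2) and /o/ (V3): /wvj/ — longest licit onset from the right is /j/, leaving /wv/ as coda.
Between /o/ (V3) and /e/ (V4): /vnvl/ — longest licit onset from the right is /vl/, leaving /vn/ as coda.
Between /e/ (V4) and /i/ (V5): /n/ is a single consonant, so it becomes the next onset.
So the parse is nun.vlowv.jovn.vle.nin.
Classifying each syllable: /nun/ (closed), /vlowv/ (closed), /jovn/ (closed), /vle/ (open), /nin/ (closed).
Open syllables: 1.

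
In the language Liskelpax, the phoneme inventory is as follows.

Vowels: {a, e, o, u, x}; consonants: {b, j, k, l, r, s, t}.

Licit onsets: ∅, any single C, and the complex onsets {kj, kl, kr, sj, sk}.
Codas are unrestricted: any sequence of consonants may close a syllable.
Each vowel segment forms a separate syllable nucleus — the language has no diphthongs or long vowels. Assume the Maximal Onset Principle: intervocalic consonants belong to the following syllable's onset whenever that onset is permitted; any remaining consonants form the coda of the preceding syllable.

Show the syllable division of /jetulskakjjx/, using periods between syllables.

je.tul.skakj.jx

The vowels are e, u, a, x — 4 nuclei, so 4 syllables.
Between /e/ (V1) and /u/ (V2): just /t/ — single C goes to the following onset.
Between /u/ (V2) and /a/ (V3): /lsk/ — longest licit onset from the right is /sk/, leaving /l/ as coda.
Between /a/ (V3) and /x/ (V4): /kjj/ — longest licit onset from the right is /j/, leaving /kj/ as coda.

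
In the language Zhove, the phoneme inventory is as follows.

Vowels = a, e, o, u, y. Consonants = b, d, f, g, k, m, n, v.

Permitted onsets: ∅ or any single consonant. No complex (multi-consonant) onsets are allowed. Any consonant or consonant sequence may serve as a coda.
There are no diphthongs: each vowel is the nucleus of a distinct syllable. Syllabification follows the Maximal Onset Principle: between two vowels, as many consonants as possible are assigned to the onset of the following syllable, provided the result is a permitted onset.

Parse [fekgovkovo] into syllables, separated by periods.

fek.gov.ko.vo

Vowels present: e, o, o, o; each is a nucleus, giving 4 syllables.
σ1/σ2 boundary: /kg/; trying suffixes from longest down, /g/ is the first permitted one, so coda /k/ | onset /g/.
σ2/σ3 boundary: /vk/; trying suffixes from longest down, /k/ is the first permitted one, so coda /v/ | onset /k/.
σ3/σ4 boundary: /v/ → onset of the next syllable (single consonants are always licit onsets).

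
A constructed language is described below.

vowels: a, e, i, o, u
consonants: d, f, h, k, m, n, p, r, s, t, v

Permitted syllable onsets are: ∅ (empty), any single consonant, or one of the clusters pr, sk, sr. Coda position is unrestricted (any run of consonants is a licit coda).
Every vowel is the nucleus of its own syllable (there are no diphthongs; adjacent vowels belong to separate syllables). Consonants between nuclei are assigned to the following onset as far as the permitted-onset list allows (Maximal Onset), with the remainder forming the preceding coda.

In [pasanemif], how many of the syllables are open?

Nuclei (vowels): a, a, e, i → 4 syllables.
/a…a/ gap (V1→V2): just /s/ — single C goes to the following onset.
/a…e/ gap (V2→V3): /n/ → onset of the next syllable (single consonants are always licit onsets).
/e…i/ gap (V3→V4): /m/ is a single consonant, so it becomes the next onset.
Putting it together: pa.sa.ne.mif.
Classifying each syllable: /pa/ (open), /sa/ (open), /ne/ (open), /mif/ (closed).
Open syllables: 3.

3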